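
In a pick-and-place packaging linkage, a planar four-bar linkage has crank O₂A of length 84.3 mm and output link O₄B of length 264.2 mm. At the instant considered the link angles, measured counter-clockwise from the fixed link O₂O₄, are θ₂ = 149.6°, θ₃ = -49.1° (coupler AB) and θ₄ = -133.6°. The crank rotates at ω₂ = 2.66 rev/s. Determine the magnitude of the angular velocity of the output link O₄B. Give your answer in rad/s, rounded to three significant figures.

1.72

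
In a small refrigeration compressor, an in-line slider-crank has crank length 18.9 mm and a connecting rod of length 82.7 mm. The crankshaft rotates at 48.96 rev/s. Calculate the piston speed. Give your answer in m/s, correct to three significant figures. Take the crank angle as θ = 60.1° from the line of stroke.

5.63

ω = 2π·49 = 307.6 rad/s
For an in-line slider-crank, x = r cosθ + √(L² − r² sin²θ), so v = −rω sinθ·[1 + r cosθ/√(L² − r² sin²θ)].
With r = 0.0189 m, L = 0.0827 m, θ = 60.1°: √(L² − r² sin²θ) = 0.081061 m.
v = −0.0189·307.6·0.86690·[1 + 0.0189·0.49849/0.081061] = -5.626 m/s.
|v| = 5.626 m/s.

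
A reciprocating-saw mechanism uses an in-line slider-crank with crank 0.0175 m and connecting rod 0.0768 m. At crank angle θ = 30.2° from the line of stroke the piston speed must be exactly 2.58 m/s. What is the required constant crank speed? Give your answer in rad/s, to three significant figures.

245

For an in-line slider-crank, |v_piston| = rω|sinθ|·[1 + r cosθ/√(L² − r² sin²θ)].
With r = 0.0175 m, L = 0.0768 m, θ = 30.2°: the bracketed kinematic factor |dx/dθ| = 0.010548 m.
ω = v/|dx/dθ| = 2.58/0.010548 = 244.6 rad/s.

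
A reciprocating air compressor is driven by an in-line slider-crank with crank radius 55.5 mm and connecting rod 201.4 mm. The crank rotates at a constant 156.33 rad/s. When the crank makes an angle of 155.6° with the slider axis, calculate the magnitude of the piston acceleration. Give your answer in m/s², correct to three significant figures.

983

ω = 156.3 rad/s
x(θ) = r cosθ + √(L² − r² sin²θ); with ω constant, a = ω²·d²x/dθ².
d²x/dθ² = −r cosθ − r²(cos2θ)/√u − r⁴ sin²2θ/(4u^{3/2}),  u = L² − r² sin²θ = 0.0400363 m².
Substituting r = 0.0555 m, L = 0.2014 m, θ = 155.6°: d²x/dθ² = +0.040235 m.
a = ω²·d²x/dθ² = (156.3)²·(+0.040235) = +983.31 m/s²;  |a| = 983.31 m/s².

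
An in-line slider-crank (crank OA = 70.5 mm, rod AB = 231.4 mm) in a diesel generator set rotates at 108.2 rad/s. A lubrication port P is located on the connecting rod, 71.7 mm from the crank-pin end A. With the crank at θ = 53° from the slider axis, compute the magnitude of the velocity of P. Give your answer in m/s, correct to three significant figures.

ω = 108.2 rad/s.  Crank-pin speed |V_A| = rω = 7.6281 m/s, perpendicular to OA.
Rod angle: sinφ = −(r/L) sinθ ⇒ φ = -14.082°; ω_rod = −rω cosθ/√(L²−r²sin²θ) = -20.454 rad/s.
V_P = V_A + ω_rod × AP, with AP = 0.0717 m along the rod.
Components: V_Px = −rω sinθ − a·ω_rod·sinφ = -6.4489 m/s;  V_Py = rω cosθ + a·ω_rod·cosφ = +3.1683 m/s.
|V_P| = √(V_Px² + V_Py²) = 7.1851 m/s.

7.19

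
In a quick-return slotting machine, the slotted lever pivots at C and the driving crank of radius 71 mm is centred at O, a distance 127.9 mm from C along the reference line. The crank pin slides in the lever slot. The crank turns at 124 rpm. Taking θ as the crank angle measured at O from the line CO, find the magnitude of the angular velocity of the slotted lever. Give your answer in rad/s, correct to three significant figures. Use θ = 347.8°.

4.62

ω = 12.99 rad/s (from 124 rpm).
Crank pin A relative to C: A = (d + r cosθ, r sinθ); lever angle φ = atan2(r sinθ, d + r cosθ).
Differentiating tanφ: φ̇ = rω(d cosθ + r)/(d² + r² + 2dr cosθ).
d² + r² + 2dr cosθ = |CA|² = 0.039151 m²;  d cosθ + r = +0.19601 m.
|ω_lever| = |0.071·12.99·+0.19601| / 0.039151 = 4.6158 rad/s.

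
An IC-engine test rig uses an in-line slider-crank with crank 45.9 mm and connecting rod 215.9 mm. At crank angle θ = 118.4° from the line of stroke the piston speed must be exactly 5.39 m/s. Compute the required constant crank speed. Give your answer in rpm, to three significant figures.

1420

For an in-line slider-crank, |v_piston| = rω|sinθ|·[1 + r cosθ/√(L² − r² sin²θ)].
With r = 0.0459 m, L = 0.2159 m, θ = 118.4°: the bracketed kinematic factor |dx/dθ| = 0.03622 m.
ω = v/|dx/dθ| = 5.39/0.03622 = 148.81 rad/s.
N = 60ω/(2π) = 1421.1 rpm.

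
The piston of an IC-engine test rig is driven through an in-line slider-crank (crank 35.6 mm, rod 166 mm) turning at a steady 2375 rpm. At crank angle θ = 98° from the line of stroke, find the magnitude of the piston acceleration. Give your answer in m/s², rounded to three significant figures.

771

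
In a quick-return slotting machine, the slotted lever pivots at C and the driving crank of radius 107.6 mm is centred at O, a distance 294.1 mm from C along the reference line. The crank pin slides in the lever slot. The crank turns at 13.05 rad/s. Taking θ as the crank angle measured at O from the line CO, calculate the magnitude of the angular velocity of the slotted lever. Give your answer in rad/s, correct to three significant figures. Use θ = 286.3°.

2.30

ω = 13.05 rad/s
Crank pin A relative to C: A = (d + r cosθ, r sinθ); lever angle φ = atan2(r sinθ, d + r cosθ).
Differentiating tanφ: φ̇ = rω(d cosθ + r)/(d² + r² + 2dr cosθ).
d² + r² + 2dr cosθ = |CA|² = 0.115836 m²;  d cosθ + r = +0.19014 m.
|ω_lever| = |0.1076·13.05·+0.19014| / 0.115836 = 2.305 rad/s.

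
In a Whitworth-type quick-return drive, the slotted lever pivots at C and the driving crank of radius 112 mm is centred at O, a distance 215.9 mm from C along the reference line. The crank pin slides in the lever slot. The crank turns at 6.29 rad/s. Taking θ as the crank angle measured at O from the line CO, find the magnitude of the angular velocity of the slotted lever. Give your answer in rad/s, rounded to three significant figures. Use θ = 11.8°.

2.14

ω = 6.29 rad/s
Crank pin A relative to C: A = (d + r cosθ, r sinθ); lever angle φ = atan2(r sinθ, d + r cosθ).
Differentiating tanφ: φ̇ = rω(d cosθ + r)/(d² + r² + 2dr cosθ).
d² + r² + 2dr cosθ = |CA|² = 0.106496 m²;  d cosθ + r = +0.32334 m.
|ω_lever| = |0.112·6.29·+0.32334| / 0.106496 = 2.1389 rad/s.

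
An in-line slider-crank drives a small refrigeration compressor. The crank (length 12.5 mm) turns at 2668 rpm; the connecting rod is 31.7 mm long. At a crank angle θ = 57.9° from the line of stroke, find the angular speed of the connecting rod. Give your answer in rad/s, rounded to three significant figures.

62.1

ω = 279.4 rad/s (converted from 2668 rpm).
The rod makes angle φ with the slider axis where L sinφ = r sinθ; differentiating, L cosφ·φ̇ = r ω cosθ.
L cosφ = √(L² − r² sin²θ) = 0.029879 m.
|ω_rod| = r ω |cosθ| / √(L² − r² sin²θ) = 0.0125·279.4·0.53140/0.029879 = 62.112 rad/s.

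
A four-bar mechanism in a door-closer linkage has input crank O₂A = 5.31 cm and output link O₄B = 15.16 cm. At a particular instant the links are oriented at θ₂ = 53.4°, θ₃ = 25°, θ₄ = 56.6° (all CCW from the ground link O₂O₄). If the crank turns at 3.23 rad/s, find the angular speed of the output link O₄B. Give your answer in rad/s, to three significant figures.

1.03

ω₂ = 3.23 rad/s
Differentiating the loop-closure r₂e^{iθ₂}+r₃e^{iθ₃}=r₁+r₄e^{iθ₄} gives r₂ω₂e^{iθ₂}+r₃ω₃e^{iθ₃}=r₄ω₄e^{iθ₄}.
Eliminating the other unknown: ω₄ = r₂ω₂ sin(θ₂−θ₃) / [r₄ sin(θ₄−θ₃)].
Numerator sine = +0.47562; denominator sine = +0.52399.
Result = 0.0531·3.23·(+0.47562) / (0.1516·(+0.52399)) = +1.0269 rad/s; magnitude 1.0269 rad/s.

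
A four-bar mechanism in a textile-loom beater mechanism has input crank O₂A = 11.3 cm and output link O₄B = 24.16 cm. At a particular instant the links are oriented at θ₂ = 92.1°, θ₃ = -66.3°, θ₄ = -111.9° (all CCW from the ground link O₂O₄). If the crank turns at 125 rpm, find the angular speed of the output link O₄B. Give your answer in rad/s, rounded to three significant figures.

3.15

ω₂ = 13.09 rad/s (from 125 rpm).
Differentiating the loop-closure r₂e^{iθ₂}+r₃e^{iθ₃}=r₁+r₄e^{iθ₄} gives r₂ω₂e^{iθ₂}+r₃ω₃e^{iθ₃}=r₄ω₄e^{iθ₄}.
Eliminating the other unknown: ω₄ = r₂ω₂ sin(θ₂−θ₃) / [r₄ sin(θ₄−θ₃)].
Numerator sine = +0.36812; denominator sine = -0.71447.
Result = 0.113·13.09·(+0.36812) / (0.2416·(-0.71447)) = -3.1545 rad/s; magnitude 3.1545 rad/s.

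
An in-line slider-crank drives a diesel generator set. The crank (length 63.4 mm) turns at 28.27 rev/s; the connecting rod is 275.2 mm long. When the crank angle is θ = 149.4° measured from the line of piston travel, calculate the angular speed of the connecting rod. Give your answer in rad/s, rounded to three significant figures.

35.5

ω = 177.6 rad/s (converted from 28.27 rev/s).
The rod makes angle φ with the slider axis where L sinφ = r sinθ; differentiating, L cosφ·φ̇ = r ω cosθ.
L cosφ = √(L² − r² sin²θ) = 0.2733 m.
|ω_rod| = r ω |cosθ| / √(L² − r² sin²θ) = 0.0634·177.6·0.86074/0.2733 = 35.467 rad/s.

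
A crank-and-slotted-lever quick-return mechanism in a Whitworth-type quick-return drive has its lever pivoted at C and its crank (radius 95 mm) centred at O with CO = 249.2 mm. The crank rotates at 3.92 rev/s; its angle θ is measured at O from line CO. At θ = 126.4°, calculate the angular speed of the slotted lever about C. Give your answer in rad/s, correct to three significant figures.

2.88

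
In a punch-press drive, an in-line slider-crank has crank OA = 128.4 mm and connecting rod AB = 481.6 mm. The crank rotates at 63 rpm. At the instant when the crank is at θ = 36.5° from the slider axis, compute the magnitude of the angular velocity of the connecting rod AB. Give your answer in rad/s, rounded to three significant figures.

ω = 6.597 rad/s (converted from 63 rpm).
The rod makes angle φ with the slider axis where L sinφ = r sinθ; differentiating, L cosφ·φ̇ = r ω cosθ.
L cosφ = √(L² − r² sin²θ) = 0.47551 m.
|ω_rod| = r ω |cosθ| / √(L² − r² sin²θ) = 0.1284·6.597·0.80386/0.47551 = 1.432 rad/s.

1.43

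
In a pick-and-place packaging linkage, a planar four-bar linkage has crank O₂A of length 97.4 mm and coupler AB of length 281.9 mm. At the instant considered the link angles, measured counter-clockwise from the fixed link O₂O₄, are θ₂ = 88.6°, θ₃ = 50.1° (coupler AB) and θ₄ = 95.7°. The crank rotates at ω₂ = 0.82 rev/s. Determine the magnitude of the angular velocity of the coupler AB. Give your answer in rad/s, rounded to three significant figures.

0.308

ω₂ = 5.152 rad/s (from 0.82 rev/s).
Differentiating the loop-closure r₂e^{iθ₂}+r₃e^{iθ₃}=r₁+r₄e^{iθ₄} gives r₂ω₂e^{iθ₂}+r₃ω₃e^{iθ₃}=r₄ω₄e^{iθ₄}.
Eliminating the other unknown: ω₃ = r₂ω₂ sin(θ₄−θ₂) / [r₃ sin(θ₃−θ₄)].
Numerator sine = +0.12360; denominator sine = -0.71447.
Result = 0.0974·5.152·(+0.12360) / (0.2819·(-0.71447)) = -0.30796 rad/s; magnitude 0.30796 rad/s.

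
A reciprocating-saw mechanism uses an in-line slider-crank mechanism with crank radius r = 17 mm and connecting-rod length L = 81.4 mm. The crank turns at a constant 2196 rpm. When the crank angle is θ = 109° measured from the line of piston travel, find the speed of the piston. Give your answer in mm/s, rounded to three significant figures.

3440

ω = 2π·2196/60 = 230 rad/s
For an in-line slider-crank, x = r cosθ + √(L² − r² sin²θ), so v = −rω sinθ·[1 + r cosθ/√(L² − r² sin²θ)].
With r = 0.017 m, L = 0.0814 m, θ = 109°: √(L² − r² sin²θ) = 0.079797 m.
v = −0.017·230·0.94552·[1 + 0.017·-0.32557/0.079797] = -3.44 m/s.
|v| = 3.44 m/s = 3440 mm/s.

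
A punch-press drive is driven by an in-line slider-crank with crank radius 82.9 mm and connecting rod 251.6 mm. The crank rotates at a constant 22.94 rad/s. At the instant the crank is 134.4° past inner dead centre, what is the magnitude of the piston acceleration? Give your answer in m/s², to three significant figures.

30.4

ω = 22.94 rad/s
x(θ) = r cosθ + √(L² − r² sin²θ); with ω constant, a = ω²·d²x/dθ².
d²x/dθ² = −r cosθ − r²(cos2θ)/√u − r⁴ sin²2θ/(4u^{3/2}),  u = L² − r² sin²θ = 0.0597944 m².
Substituting r = 0.0829 m, L = 0.2516 m, θ = 134.4°: d²x/dθ² = +0.057783 m.
a = ω²·d²x/dθ² = (22.94)²·(+0.057783) = +30.408 m/s²;  |a| = 30.408 m/s².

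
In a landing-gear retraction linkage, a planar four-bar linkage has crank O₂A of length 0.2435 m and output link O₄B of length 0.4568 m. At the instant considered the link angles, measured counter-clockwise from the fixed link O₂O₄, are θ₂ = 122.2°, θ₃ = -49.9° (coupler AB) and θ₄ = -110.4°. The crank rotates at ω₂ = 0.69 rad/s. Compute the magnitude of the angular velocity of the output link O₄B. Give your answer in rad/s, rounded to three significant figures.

ω₂ = 0.69 rad/s
Differentiating the loop-closure r₂e^{iθ₂}+r₃e^{iθ₃}=r₁+r₄e^{iθ₄} gives r₂ω₂e^{iθ₂}+r₃ω₃e^{iθ₃}=r₄ω₄e^{iθ₄}.
Eliminating the other unknown: ω₄ = r₂ω₂ sin(θ₂−θ₃) / [r₄ sin(θ₄−θ₃)].
Numerator sine = +0.13744; denominator sine = -0.87036.
Result = 0.2435·0.69·(+0.13744) / (0.4568·(-0.87036)) = -0.058083 rad/s; magnitude 0.058083 rad/s.

0.0581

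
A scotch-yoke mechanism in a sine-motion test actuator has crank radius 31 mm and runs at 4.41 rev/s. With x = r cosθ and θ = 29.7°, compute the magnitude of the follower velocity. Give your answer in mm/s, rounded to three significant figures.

ω = 27.71 rad/s (from 4.41 rev/s).
x = r cosθ ⇒ ẋ = −rω sinθ.
|v| = rω|sinθ| = 0.031·27.71·|sin 29.7°| = 0.42559 m/s = 425.59 mm/s.

426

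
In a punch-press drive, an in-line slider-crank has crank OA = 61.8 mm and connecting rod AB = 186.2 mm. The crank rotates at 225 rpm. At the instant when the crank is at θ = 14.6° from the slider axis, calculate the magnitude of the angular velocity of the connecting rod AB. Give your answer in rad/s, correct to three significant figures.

7.59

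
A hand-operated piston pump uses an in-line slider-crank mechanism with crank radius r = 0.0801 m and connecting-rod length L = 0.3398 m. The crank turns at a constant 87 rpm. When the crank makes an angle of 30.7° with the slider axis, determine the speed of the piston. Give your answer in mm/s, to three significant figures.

ω = 2π·87/60 = 9.111 rad/s
For an in-line slider-crank, x = r cosθ + √(L² − r² sin²θ), so v = −rω sinθ·[1 + r cosθ/√(L² − r² sin²θ)].
With r = 0.0801 m, L = 0.3398 m, θ = 30.7°: √(L² − r² sin²θ) = 0.33733 m.
v = −0.0801·9.111·0.51054·[1 + 0.0801·0.85985/0.33733] = -0.44864 m/s.
|v| = 0.44864 m/s = 448.64 mm/s.

449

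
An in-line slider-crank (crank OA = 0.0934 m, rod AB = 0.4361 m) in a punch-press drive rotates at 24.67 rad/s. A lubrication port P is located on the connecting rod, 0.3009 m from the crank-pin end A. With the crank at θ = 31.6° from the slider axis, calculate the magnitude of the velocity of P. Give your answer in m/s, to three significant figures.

1.49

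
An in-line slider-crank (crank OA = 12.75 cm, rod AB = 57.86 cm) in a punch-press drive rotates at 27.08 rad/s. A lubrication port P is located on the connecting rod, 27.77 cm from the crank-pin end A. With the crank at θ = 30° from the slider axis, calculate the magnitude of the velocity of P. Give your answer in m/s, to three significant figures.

ω = 27.08 rad/s.  Crank-pin speed |V_A| = rω = 3.4527 m/s, perpendicular to OA.
Rod angle: sinφ = −(r/L) sinθ ⇒ φ = -6.326°; ω_rod = −rω cosθ/√(L²−r²sin²θ) = -5.1995 rad/s.
V_P = V_A + ω_rod × AP, with AP = 0.2777 m along the rod.
Components: V_Px = −rω sinθ − a·ω_rod·sinφ = -1.8854 m/s;  V_Py = rω cosθ + a·ω_rod·cosφ = +1.555 m/s.
|V_P| = √(V_Px² + V_Py²) = 2.444 m/s.

2.44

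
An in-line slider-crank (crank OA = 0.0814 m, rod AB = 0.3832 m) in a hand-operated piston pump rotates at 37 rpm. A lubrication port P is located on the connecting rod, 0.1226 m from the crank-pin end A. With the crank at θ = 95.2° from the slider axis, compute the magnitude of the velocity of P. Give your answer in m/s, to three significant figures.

0.313

ω = 3.875 rad/s.  Crank-pin speed |V_A| = rω = 0.31539 m/s, perpendicular to OA.
Rod angle: sinφ = −(r/L) sinθ ⇒ φ = -12.213°; ω_rod = −rω cosθ/√(L²−r²sin²θ) = +0.076323 rad/s.
V_P = V_A + ω_rod × AP, with AP = 0.1226 m along the rod.
Components: V_Px = −rω sinθ − a·ω_rod·sinφ = -0.31212 m/s;  V_Py = rω cosθ + a·ω_rod·cosφ = -0.01944 m/s.
|V_P| = √(V_Px² + V_Py²) = 0.31272 m/s.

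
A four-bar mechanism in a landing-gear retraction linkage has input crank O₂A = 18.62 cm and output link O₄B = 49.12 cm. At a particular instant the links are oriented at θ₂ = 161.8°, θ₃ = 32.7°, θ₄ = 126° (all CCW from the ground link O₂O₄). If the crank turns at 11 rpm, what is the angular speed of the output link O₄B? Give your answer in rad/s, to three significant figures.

0.339

ω₂ = 1.152 rad/s (from 11 rpm).
Differentiating the loop-closure r₂e^{iθ₂}+r₃e^{iθ₃}=r₁+r₄e^{iθ₄} gives r₂ω₂e^{iθ₂}+r₃ω₃e^{iθ₃}=r₄ω₄e^{iθ₄}.
Eliminating the other unknown: ω₄ = r₂ω₂ sin(θ₂−θ₃) / [r₄ sin(θ₄−θ₃)].
Numerator sine = +0.77605; denominator sine = +0.99834.
Result = 0.1862·1.152·(+0.77605) / (0.4912·(+0.99834)) = +0.33943 rad/s; magnitude 0.33943 rad/s.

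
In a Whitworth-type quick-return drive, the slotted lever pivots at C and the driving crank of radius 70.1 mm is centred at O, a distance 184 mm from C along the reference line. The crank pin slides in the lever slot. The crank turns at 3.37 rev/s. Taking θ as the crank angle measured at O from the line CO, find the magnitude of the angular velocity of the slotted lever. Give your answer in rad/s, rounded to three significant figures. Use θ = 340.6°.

ω = 21.17 rad/s (from 3.37 rev/s).
Crank pin A relative to C: A = (d + r cosθ, r sinθ); lever angle φ = atan2(r sinθ, d + r cosθ).
Differentiating tanφ: φ̇ = rω(d cosθ + r)/(d² + r² + 2dr cosθ).
d² + r² + 2dr cosθ = |CA|² = 0.0631021 m²;  d cosθ + r = +0.24365 m.
|ω_lever| = |0.0701·21.17·+0.24365| / 0.0631021 = 5.7313 rad/s.

5.73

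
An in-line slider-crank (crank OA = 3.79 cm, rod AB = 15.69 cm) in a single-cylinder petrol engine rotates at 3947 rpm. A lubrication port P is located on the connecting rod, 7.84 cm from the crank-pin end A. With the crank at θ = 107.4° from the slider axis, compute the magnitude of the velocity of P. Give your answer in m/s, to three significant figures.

ω = 413.3 rad/s.  Crank-pin speed |V_A| = rω = 15.665 m/s, perpendicular to OA.
Rod angle: sinφ = −(r/L) sinθ ⇒ φ = -13.327°; ω_rod = −rω cosθ/√(L²−r²sin²θ) = +30.683 rad/s.
V_P = V_A + ω_rod × AP, with AP = 0.0784 m along the rod.
Components: V_Px = −rω sinθ − a·ω_rod·sinφ = -14.394 m/s;  V_Py = rω cosθ + a·ω_rod·cosφ = -2.3438 m/s.
|V_P| = √(V_Px² + V_Py²) = 14.583 m/s.

14.6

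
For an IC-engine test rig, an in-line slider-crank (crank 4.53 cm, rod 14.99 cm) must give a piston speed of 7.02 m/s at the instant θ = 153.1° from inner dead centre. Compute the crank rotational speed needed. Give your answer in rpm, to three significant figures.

4490

For an in-line slider-crank, |v_piston| = rω|sinθ|·[1 + r cosθ/√(L² − r² sin²θ)].
With r = 0.0453 m, L = 0.1499 m, θ = 153.1°: the bracketed kinematic factor |dx/dθ| = 0.014919 m.
ω = v/|dx/dθ| = 7.02/0.014919 = 470.53 rad/s.
N = 60ω/(2π) = 4493.2 rpm.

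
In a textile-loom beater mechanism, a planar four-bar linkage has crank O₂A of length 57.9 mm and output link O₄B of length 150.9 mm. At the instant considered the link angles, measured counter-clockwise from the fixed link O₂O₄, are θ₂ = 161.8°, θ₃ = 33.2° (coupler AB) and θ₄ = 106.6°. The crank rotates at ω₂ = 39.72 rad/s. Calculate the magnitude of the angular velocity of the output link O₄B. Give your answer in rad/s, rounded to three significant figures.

12.4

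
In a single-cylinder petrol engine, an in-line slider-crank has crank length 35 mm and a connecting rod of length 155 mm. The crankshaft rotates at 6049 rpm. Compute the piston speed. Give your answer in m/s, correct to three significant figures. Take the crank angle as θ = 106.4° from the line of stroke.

19.9

ω = 2π·6049/60 = 633.4 rad/s
For an in-line slider-crank, x = r cosθ + √(L² − r² sin²θ), so v = −rω sinθ·[1 + r cosθ/√(L² − r² sin²θ)].
With r = 0.035 m, L = 0.155 m, θ = 106.4°: √(L² − r² sin²θ) = 0.15132 m.
v = −0.035·633.4·0.95931·[1 + 0.035·-0.28234/0.15132] = -19.88 m/s.
|v| = 19.88 m/s.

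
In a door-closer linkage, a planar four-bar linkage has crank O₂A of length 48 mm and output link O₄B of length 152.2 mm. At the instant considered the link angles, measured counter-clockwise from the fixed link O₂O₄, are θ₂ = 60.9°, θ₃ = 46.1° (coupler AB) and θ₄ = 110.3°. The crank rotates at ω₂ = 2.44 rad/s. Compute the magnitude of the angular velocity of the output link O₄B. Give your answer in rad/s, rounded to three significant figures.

ω₂ = 2.44 rad/s
Differentiating the loop-closure r₂e^{iθ₂}+r₃e^{iθ₃}=r₁+r₄e^{iθ₄} gives r₂ω₂e^{iθ₂}+r₃ω₃e^{iθ₃}=r₄ω₄e^{iθ₄}.
Eliminating the other unknown: ω₄ = r₂ω₂ sin(θ₂−θ₃) / [r₄ sin(θ₄−θ₃)].
Numerator sine = +0.25545; denominator sine = +0.90032.
Result = 0.048·2.44·(+0.25545) / (0.1522·(+0.90032)) = +0.21833 rad/s; magnitude 0.21833 rad/s.

0.218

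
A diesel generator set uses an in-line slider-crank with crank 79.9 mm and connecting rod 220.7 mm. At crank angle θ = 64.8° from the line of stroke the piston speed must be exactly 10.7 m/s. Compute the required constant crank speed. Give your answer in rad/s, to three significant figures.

127

For an in-line slider-crank, |v_piston| = rω|sinθ|·[1 + r cosθ/√(L² − r² sin²θ)].
With r = 0.0799 m, L = 0.2207 m, θ = 64.8°: the bracketed kinematic factor |dx/dθ| = 0.08409 m.
ω = v/|dx/dθ| = 10.7/0.08409 = 127.24 rad/s.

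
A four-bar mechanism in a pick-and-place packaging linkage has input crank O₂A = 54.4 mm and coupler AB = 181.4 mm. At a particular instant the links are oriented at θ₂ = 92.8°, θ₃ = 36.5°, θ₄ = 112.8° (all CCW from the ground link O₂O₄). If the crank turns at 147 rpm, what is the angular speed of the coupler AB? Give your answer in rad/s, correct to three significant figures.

ω₂ = 15.39 rad/s (from 147 rpm).
Differentiating the loop-closure r₂e^{iθ₂}+r₃e^{iθ₃}=r₁+r₄e^{iθ₄} gives r₂ω₂e^{iθ₂}+r₃ω₃e^{iθ₃}=r₄ω₄e^{iθ₄}.
Eliminating the other unknown: ω₃ = r₂ω₂ sin(θ₄−θ₂) / [r₃ sin(θ₃−θ₄)].
Numerator sine = +0.34202; denominator sine = -0.97155.
Result = 0.0544·15.39·(+0.34202) / (0.1814·(-0.97155)) = -1.6252 rad/s; magnitude 1.6252 rad/s.

1.63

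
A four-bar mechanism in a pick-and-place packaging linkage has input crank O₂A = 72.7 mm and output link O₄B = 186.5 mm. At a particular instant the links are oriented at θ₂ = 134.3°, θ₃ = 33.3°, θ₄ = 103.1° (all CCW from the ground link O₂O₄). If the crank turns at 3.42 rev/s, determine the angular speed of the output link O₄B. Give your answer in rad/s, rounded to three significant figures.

ω₂ = 21.49 rad/s (from 3.42 rev/s).
Differentiating the loop-closure r₂e^{iθ₂}+r₃e^{iθ₃}=r₁+r₄e^{iθ₄} gives r₂ω₂e^{iθ₂}+r₃ω₃e^{iθ₃}=r₄ω₄e^{iθ₄}.
Eliminating the other unknown: ω₄ = r₂ω₂ sin(θ₂−θ₃) / [r₄ sin(θ₄−θ₃)].
Numerator sine = +0.98163; denominator sine = +0.93849.
Result = 0.0727·21.49·(+0.98163) / (0.1865·(+0.93849)) = +8.7615 rad/s; magnitude 8.7615 rad/s.

8.76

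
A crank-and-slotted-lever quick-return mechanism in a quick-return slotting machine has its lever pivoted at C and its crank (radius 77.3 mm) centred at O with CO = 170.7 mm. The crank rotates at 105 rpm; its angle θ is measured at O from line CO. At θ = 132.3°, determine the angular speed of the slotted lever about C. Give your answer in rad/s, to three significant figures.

ω = 11 rad/s (from 105 rpm).
Crank pin A relative to C: A = (d + r cosθ, r sinθ); lever angle φ = atan2(r sinθ, d + r cosθ).
Differentiating tanφ: φ̇ = rω(d cosθ + r)/(d² + r² + 2dr cosθ).
d² + r² + 2dr cosθ = |CA|² = 0.0173528 m²;  d cosθ + r = -0.037583 m.
|ω_lever| = |0.0773·11·-0.037583| / 0.0173528 = 1.8409 rad/s.

1.84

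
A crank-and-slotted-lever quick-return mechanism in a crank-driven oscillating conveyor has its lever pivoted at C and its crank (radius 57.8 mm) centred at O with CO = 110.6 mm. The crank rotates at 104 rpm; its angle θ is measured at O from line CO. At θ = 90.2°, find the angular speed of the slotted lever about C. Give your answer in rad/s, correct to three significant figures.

ω = 10.89 rad/s (from 104 rpm).
Crank pin A relative to C: A = (d + r cosθ, r sinθ); lever angle φ = atan2(r sinθ, d + r cosθ).
Differentiating tanφ: φ̇ = rω(d cosθ + r)/(d² + r² + 2dr cosθ).
d² + r² + 2dr cosθ = |CA|² = 0.0155286 m²;  d cosθ + r = +0.057414 m.
|ω_lever| = |0.0578·10.89·+0.057414| / 0.0155286 = 2.3274 rad/s.

2.33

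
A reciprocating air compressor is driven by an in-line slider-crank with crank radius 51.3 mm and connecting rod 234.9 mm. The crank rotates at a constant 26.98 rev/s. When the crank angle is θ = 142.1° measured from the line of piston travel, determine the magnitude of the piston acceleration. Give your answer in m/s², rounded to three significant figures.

1080

ω = 2π·27 = 169.5 rad/s
x(θ) = r cosθ + √(L² − r² sin²θ); with ω constant, a = ω²·d²x/dθ².
d²x/dθ² = −r cosθ − r²(cos2θ)/√u − r⁴ sin²2θ/(4u^{3/2}),  u = L² − r² sin²θ = 0.054185 m².
Substituting r = 0.0513 m, L = 0.2349 m, θ = 142.1°: d²x/dθ² = +0.037578 m.
a = ω²·d²x/dθ² = (169.5)²·(+0.037578) = +1079.9 m/s²;  |a| = 1079.9 m/s².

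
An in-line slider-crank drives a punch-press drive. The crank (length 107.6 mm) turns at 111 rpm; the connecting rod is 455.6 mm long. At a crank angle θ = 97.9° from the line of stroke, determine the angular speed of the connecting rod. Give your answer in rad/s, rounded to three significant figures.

ω = 11.62 rad/s (converted from 111 rpm).
The rod makes angle φ with the slider axis where L sinφ = r sinθ; differentiating, L cosφ·φ̇ = r ω cosθ.
L cosφ = √(L² − r² sin²θ) = 0.44296 m.
|ω_rod| = r ω |cosθ| / √(L² − r² sin²θ) = 0.1076·11.62·0.13744/0.44296 = 0.38809 rad/s.

0.388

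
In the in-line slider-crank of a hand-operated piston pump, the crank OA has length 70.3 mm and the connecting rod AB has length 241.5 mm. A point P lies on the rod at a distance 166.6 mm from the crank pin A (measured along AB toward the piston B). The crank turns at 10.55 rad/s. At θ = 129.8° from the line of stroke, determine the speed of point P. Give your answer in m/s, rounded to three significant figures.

0.516

ω = 10.55 rad/s.  Crank-pin speed |V_A| = rω = 0.74167 m/s, perpendicular to OA.
Rod angle: sinφ = −(r/L) sinθ ⇒ φ = -12.923°; ω_rod = −rω cosθ/√(L²−r²sin²θ) = +2.0169 rad/s.
V_P = V_A + ω_rod × AP, with AP = 0.1666 m along the rod.
Components: V_Px = −rω sinθ − a·ω_rod·sinφ = -0.49466 m/s;  V_Py = rω cosθ + a·ω_rod·cosφ = -0.14724 m/s.
|V_P| = √(V_Px² + V_Py²) = 0.51611 m/s.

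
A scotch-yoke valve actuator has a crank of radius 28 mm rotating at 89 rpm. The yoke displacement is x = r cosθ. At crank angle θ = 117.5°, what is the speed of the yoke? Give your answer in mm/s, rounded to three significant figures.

231

ω = 9.32 rad/s (from 89 rpm).
x = r cosθ ⇒ ẋ = −rω sinθ.
|v| = rω|sinθ| = 0.028·9.32·|sin 117.5°| = 0.23148 m/s = 231.48 mm/s.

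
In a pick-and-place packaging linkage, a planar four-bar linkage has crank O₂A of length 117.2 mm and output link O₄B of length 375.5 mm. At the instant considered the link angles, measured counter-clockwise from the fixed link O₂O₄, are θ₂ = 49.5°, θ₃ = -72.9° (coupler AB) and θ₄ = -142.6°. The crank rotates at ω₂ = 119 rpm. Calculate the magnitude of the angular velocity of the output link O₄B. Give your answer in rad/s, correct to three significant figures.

3.50

ω₂ = 12.46 rad/s (from 119 rpm).
Differentiating the loop-closure r₂e^{iθ₂}+r₃e^{iθ₃}=r₁+r₄e^{iθ₄} gives r₂ω₂e^{iθ₂}+r₃ω₃e^{iθ₃}=r₄ω₄e^{iθ₄}.
Eliminating the other unknown: ω₄ = r₂ω₂ sin(θ₂−θ₃) / [r₄ sin(θ₄−θ₃)].
Numerator sine = +0.84433; denominator sine = -0.93789.
Result = 0.1172·12.46·(+0.84433) / (0.3755·(-0.93789)) = -3.5015 rad/s; magnitude 3.5015 rad/s.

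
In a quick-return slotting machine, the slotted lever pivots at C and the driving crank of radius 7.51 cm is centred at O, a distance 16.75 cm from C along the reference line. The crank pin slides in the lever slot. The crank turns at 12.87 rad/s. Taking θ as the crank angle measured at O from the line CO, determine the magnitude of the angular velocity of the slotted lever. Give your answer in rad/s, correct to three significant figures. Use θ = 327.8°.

3.81

ω = 12.87 rad/s
Crank pin A relative to C: A = (d + r cosθ, r sinθ); lever angle φ = atan2(r sinθ, d + r cosθ).
Differentiating tanφ: φ̇ = rω(d cosθ + r)/(d² + r² + 2dr cosθ).
d² + r² + 2dr cosθ = |CA|² = 0.0549852 m²;  d cosθ + r = +0.21684 m.
|ω_lever| = |0.0751·12.87·+0.21684| / 0.0549852 = 3.8116 rad/s.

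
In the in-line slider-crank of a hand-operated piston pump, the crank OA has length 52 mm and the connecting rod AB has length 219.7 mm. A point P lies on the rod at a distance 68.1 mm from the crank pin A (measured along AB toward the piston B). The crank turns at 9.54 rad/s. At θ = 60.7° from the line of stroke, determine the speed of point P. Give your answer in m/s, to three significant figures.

0.479

ω = 9.54 rad/s.  Crank-pin speed |V_A| = rω = 0.49608 m/s, perpendicular to OA.
Rod angle: sinφ = −(r/L) sinθ ⇒ φ = -11.912°; ω_rod = −rω cosθ/√(L²−r²sin²θ) = -1.1293 rad/s.
V_P = V_A + ω_rod × AP, with AP = 0.0681 m along the rod.
Components: V_Px = −rω sinθ − a·ω_rod·sinφ = -0.44849 m/s;  V_Py = rω cosθ + a·ω_rod·cosφ = +0.16752 m/s.
|V_P| = √(V_Px² + V_Py²) = 0.47876 m/s.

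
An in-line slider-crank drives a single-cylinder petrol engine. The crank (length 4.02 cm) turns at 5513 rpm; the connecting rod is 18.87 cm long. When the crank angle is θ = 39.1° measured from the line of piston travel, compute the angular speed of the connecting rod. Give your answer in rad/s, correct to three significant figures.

96.3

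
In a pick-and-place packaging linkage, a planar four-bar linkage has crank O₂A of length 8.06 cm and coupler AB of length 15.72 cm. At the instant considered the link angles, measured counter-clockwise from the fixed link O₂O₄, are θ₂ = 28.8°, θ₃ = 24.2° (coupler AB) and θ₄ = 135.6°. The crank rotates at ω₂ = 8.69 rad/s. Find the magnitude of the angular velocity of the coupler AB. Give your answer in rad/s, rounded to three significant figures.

4.58

ω₂ = 8.69 rad/s
Differentiating the loop-closure r₂e^{iθ₂}+r₃e^{iθ₃}=r₁+r₄e^{iθ₄} gives r₂ω₂e^{iθ₂}+r₃ω₃e^{iθ₃}=r₄ω₄e^{iθ₄}.
Eliminating the other unknown: ω₃ = r₂ω₂ sin(θ₄−θ₂) / [r₃ sin(θ₃−θ₄)].
Numerator sine = +0.95732; denominator sine = -0.93106.
Result = 0.0806·8.69·(+0.95732) / (0.1572·(-0.93106)) = -4.5812 rad/s; magnitude 4.5812 rad/s.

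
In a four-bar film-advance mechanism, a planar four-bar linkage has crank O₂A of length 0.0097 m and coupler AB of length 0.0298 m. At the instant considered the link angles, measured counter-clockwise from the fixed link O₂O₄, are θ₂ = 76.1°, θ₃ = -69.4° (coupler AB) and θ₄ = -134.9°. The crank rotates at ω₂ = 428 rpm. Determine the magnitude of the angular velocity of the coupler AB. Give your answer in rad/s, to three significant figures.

ω₂ = 44.82 rad/s (from 428 rpm).
Differentiating the loop-closure r₂e^{iθ₂}+r₃e^{iθ₃}=r₁+r₄e^{iθ₄} gives r₂ω₂e^{iθ₂}+r₃ω₃e^{iθ₃}=r₄ω₄e^{iθ₄}.
Eliminating the other unknown: ω₃ = r₂ω₂ sin(θ₄−θ₂) / [r₃ sin(θ₃−θ₄)].
Numerator sine = +0.51504; denominator sine = +0.90996.
Result = 0.0097·44.82·(+0.51504) / (0.0298·(+0.90996)) = +8.2574 rad/s; magnitude 8.2574 rad/s.

8.26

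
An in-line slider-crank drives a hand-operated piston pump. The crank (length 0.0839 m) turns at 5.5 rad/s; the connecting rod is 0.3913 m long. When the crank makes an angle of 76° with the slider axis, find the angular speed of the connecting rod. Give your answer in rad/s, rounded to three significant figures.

ω = 5.5 rad/s
The rod makes angle φ with the slider axis where L sinφ = r sinθ; differentiating, L cosφ·φ̇ = r ω cosθ.
L cosφ = √(L² − r² sin²θ) = 0.38274 m.
|ω_rod| = r ω |cosθ| / √(L² − r² sin²θ) = 0.0839·5.5·0.24192/0.38274 = 0.29167 rad/s.

0.292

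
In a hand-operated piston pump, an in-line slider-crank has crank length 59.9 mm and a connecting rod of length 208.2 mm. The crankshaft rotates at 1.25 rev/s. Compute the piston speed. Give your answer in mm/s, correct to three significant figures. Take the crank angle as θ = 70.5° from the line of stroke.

488

ω = 2π·1.25 = 7.854 rad/s
For an in-line slider-crank, x = r cosθ + √(L² − r² sin²θ), so v = −rω sinθ·[1 + r cosθ/√(L² − r² sin²θ)].
With r = 0.0599 m, L = 0.2082 m, θ = 70.5°: √(L² − r² sin²θ) = 0.2004 m.
v = −0.0599·7.854·0.94264·[1 + 0.0599·0.33381/0.2004] = -0.48772 m/s.
|v| = 0.48772 m/s = 487.72 mm/s.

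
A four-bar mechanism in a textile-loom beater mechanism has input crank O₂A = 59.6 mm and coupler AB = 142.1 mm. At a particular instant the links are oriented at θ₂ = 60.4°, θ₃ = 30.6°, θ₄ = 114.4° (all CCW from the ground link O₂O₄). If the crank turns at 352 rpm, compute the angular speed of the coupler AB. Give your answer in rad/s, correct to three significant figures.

ω₂ = 36.86 rad/s (from 352 rpm).
Differentiating the loop-closure r₂e^{iθ₂}+r₃e^{iθ₃}=r₁+r₄e^{iθ₄} gives r₂ω₂e^{iθ₂}+r₃ω₃e^{iθ₃}=r₄ω₄e^{iθ₄}.
Eliminating the other unknown: ω₃ = r₂ω₂ sin(θ₄−θ₂) / [r₃ sin(θ₃−θ₄)].
Numerator sine = +0.80902; denominator sine = -0.99415.
Result = 0.0596·36.86·(+0.80902) / (0.1421·(-0.99415)) = -12.581 rad/s; magnitude 12.581 rad/s.

12.6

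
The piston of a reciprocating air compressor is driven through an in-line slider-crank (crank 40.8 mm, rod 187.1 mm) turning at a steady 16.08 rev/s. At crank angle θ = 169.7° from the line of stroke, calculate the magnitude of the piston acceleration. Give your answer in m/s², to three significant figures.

325

ω = 2π·16.1 = 101 rad/s
x(θ) = r cosθ + √(L² − r² sin²θ); with ω constant, a = ω²·d²x/dθ².
d²x/dθ² = −r cosθ − r²(cos2θ)/√u − r⁴ sin²2θ/(4u^{3/2}),  u = L² − r² sin²θ = 0.0349532 m².
Substituting r = 0.0408 m, L = 0.1871 m, θ = 169.7°: d²x/dθ² = +0.031795 m.
a = ω²·d²x/dθ² = (101)²·(+0.031795) = +324.56 m/s²;  |a| = 324.56 m/s².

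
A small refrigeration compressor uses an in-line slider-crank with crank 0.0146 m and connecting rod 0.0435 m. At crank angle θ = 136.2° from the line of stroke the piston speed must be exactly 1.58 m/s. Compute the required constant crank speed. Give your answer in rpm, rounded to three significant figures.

1990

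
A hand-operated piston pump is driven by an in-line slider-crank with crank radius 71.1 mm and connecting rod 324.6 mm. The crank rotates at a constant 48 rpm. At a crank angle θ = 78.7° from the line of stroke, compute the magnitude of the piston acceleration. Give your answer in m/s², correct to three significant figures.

0.0192

ω = 2π·48/60 = 5.027 rad/s
x(θ) = r cosθ + √(L² − r² sin²θ); with ω constant, a = ω²·d²x/dθ².
d²x/dθ² = −r cosθ − r²(cos2θ)/√u − r⁴ sin²2θ/(4u^{3/2}),  u = L² − r² sin²θ = 0.100504 m².
Substituting r = 0.0711 m, L = 0.3246 m, θ = 78.7°: d²x/dθ² = +0.00075998 m.
a = ω²·d²x/dθ² = (5.027)²·(+0.00075998) = +0.019202 m/s²;  |a| = 0.019202 m/s².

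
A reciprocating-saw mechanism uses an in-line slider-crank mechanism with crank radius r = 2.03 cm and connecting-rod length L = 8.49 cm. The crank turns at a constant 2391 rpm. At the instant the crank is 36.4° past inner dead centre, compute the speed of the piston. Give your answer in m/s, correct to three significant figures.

ω = 2π·2391/60 = 250.4 rad/s
For an in-line slider-crank, x = r cosθ + √(L² − r² sin²θ), so v = −rω sinθ·[1 + r cosθ/√(L² − r² sin²θ)].
With r = 0.0203 m, L = 0.0849 m, θ = 36.4°: √(L² − r² sin²θ) = 0.084041 m.
v = −0.0203·250.4·0.59342·[1 + 0.0203·0.80489/0.084041] = -3.6027 m/s.
|v| = 3.6027 m/s.

3.60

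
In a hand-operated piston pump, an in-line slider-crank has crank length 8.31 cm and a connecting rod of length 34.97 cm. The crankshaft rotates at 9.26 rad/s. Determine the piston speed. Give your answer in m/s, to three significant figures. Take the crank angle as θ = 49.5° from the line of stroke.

0.677

ω = 9.26 rad/s
For an in-line slider-crank, x = r cosθ + √(L² − r² sin²θ), so v = −rω sinθ·[1 + r cosθ/√(L² − r² sin²θ)].
With r = 0.0831 m, L = 0.3497 m, θ = 49.5°: √(L² − r² sin²θ) = 0.34394 m.
v = −0.0831·9.26·0.76041·[1 + 0.0831·0.64945/0.34394] = -0.67695 m/s.
|v| = 0.67695 m/s.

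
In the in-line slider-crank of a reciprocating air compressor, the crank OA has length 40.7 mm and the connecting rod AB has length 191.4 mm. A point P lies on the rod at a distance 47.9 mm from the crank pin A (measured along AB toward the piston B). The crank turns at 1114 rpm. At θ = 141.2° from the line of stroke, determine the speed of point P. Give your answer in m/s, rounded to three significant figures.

ω = 116.7 rad/s.  Crank-pin speed |V_A| = rω = 4.748 m/s, perpendicular to OA.
Rod angle: sinφ = −(r/L) sinθ ⇒ φ = -7.657°; ω_rod = −rω cosθ/√(L²−r²sin²θ) = +19.507 rad/s.
V_P = V_A + ω_rod × AP, with AP = 0.0479 m along the rod.
Components: V_Px = −rω sinθ − a·ω_rod·sinφ = -2.8506 m/s;  V_Py = rω cosθ + a·ω_rod·cosφ = -2.7742 m/s.
|V_P| = √(V_Px² + V_Py²) = 3.9777 m/s.

3.98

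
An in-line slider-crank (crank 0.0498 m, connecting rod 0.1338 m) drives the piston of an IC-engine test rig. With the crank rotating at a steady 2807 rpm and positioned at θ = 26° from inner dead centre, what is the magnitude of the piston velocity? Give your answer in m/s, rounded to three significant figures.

ω = 2π·2807/60 = 293.9 rad/s
For an in-line slider-crank, x = r cosθ + √(L² − r² sin²θ), so v = −rω sinθ·[1 + r cosθ/√(L² − r² sin²θ)].
With r = 0.0498 m, L = 0.1338 m, θ = 26°: √(L² − r² sin²θ) = 0.13201 m.
v = −0.0498·293.9·0.43837·[1 + 0.0498·0.89879/0.13201] = -8.593 m/s.
|v| = 8.593 m/s.

8.59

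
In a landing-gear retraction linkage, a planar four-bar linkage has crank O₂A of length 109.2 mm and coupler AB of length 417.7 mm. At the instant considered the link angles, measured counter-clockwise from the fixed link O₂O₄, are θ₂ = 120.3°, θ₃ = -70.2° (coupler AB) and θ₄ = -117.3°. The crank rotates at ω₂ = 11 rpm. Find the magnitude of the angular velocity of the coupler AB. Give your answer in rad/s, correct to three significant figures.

0.347

ω₂ = 1.152 rad/s (from 11 rpm).
Differentiating the loop-closure r₂e^{iθ₂}+r₃e^{iθ₃}=r₁+r₄e^{iθ₄} gives r₂ω₂e^{iθ₂}+r₃ω₃e^{iθ₃}=r₄ω₄e^{iθ₄}.
Eliminating the other unknown: ω₃ = r₂ω₂ sin(θ₄−θ₂) / [r₃ sin(θ₃−θ₄)].
Numerator sine = +0.84433; denominator sine = +0.73254.
Result = 0.1092·1.152·(+0.84433) / (0.4177·(+0.73254)) = +0.3471 rad/s; magnitude 0.3471 rad/s.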